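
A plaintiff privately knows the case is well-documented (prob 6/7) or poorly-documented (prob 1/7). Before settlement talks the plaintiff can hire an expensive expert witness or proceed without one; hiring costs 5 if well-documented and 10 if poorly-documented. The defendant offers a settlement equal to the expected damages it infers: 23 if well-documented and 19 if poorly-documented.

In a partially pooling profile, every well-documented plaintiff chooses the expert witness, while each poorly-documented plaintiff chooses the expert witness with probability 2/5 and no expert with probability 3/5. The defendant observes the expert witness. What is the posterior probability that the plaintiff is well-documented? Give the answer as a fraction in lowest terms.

P(the expert witness) = (6/7)·1 + (1/7)·(2/5) = 32/35.
By Bayes' rule, P(well-documented | the expert witness) = (6/7) / (32/35) = 15/16.

15/16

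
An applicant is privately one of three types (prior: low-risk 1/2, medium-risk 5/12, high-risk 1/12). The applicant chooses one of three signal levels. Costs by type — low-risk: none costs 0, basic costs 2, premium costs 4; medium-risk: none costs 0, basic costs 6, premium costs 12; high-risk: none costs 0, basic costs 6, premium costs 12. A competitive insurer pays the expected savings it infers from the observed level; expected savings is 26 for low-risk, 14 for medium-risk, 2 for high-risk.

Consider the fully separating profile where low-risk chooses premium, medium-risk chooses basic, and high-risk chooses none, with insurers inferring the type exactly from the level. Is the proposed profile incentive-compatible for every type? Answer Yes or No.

Separating rebates: premium → 26, basic → 14, none → 2.
low-risk (assigned premium): none: 2 − 0 = 2; basic: 14 − 2 = 12; premium: 26 − 4 = 22. low-risk stays.
medium-risk (assigned basic): none: 2 − 0 = 2; basic: 14 − 6 = 8; premium: 26 − 12 = 14. medium-risk prefers premium.
high-risk (assigned none): none: 2 − 0 = 2; basic: 14 − 6 = 8; premium: 26 − 12 = 14. high-risk prefers premium.
At least one type deviates; the separating profile fails.

No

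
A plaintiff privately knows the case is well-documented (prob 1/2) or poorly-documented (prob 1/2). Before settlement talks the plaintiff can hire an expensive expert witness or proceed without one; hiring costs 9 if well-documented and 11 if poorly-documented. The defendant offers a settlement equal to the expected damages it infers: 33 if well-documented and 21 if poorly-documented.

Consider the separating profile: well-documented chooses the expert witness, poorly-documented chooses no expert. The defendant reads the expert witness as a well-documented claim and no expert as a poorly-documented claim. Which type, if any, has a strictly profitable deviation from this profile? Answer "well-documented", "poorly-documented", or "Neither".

poorly-documented

The expert witness pays 33; no expert pays 21.
well-documented: assigned the expert witness, nets 33 − 9 = 24; deviating to no expert nets 21.
poorly-documented: assigned no expert, nets 21; deviating to the expert witness nets 33 − 11 = 22.
The poorly-documented type gains 1 by deviating.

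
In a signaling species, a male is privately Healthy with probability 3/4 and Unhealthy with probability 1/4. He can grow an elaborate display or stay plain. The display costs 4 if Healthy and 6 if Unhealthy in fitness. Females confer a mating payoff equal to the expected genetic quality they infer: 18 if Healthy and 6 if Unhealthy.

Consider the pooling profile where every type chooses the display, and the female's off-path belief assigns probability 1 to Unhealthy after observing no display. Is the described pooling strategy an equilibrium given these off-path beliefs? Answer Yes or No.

Yes

On path, the female holds the prior and pays 3/4·18 + 1/4·6 = 15. Off path (no display), believing Unhealthy, it pays 6.
Healthy: the display nets 15 − 4 = 11; no display nets 6. Healthy stays.
Unhealthy: the display nets 15 − 6 = 9; no display nets 6. Unhealthy stays.
No type deviates, so pooling is sustained.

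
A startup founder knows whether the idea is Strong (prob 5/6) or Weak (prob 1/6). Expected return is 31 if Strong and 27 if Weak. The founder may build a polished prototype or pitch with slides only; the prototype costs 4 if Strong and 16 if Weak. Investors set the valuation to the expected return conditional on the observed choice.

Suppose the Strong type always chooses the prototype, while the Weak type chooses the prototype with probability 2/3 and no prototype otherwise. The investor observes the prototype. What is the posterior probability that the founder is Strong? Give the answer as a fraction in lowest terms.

P(the prototype) = (5/6)·1 + (1/6)·(2/3) = 17/18.
By Bayes' rule, P(Strong | the prototype) = (5/6) / (17/18) = 15/17.

15/17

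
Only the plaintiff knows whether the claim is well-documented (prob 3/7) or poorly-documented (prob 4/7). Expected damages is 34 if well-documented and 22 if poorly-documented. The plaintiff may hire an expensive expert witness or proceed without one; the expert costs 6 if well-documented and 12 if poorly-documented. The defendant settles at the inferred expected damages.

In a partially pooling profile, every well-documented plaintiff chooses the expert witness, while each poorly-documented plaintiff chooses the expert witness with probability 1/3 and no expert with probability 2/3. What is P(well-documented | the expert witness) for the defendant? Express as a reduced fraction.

P(the expert witness) = (3/7)·1 + (4/7)·(1/3) = 13/21.
By Bayes' rule, P(well-documented | the expert witness) = (3/7) / (13/21) = 9/13.

9/13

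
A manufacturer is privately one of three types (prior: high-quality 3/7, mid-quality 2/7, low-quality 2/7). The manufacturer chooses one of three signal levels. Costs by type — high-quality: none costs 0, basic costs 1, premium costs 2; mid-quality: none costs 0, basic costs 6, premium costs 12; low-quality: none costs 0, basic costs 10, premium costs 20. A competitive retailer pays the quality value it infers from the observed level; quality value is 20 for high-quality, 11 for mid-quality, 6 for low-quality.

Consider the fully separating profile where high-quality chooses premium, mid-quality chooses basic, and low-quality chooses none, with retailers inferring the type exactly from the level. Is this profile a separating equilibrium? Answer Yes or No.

No

Separating prices: premium → 20, basic → 11, none → 6.
high-quality (assigned premium): none: 6 − 0 = 6; basic: 11 − 1 = 10; premium: 20 − 2 = 18. high-quality stays.
mid-quality (assigned basic): none: 6 − 0 = 6; basic: 11 − 6 = 5; premium: 20 − 12 = 8. mid-quality prefers premium.
low-quality (assigned none): none: 6 − 0 = 6; basic: 11 − 10 = 1; premium: 20 − 20 = 0. low-quality stays.
At least one type deviates; the separating profile fails.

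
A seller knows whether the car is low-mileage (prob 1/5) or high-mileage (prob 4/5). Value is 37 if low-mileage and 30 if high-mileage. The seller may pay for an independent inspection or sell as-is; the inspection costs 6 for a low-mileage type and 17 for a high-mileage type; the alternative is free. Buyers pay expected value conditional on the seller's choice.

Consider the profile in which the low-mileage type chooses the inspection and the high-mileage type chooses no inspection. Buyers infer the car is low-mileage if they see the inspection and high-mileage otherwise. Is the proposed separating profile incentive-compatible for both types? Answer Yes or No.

Yes

Under these beliefs, the inspection earns price 37 and no inspection earns price 30.
low-mileage: the inspection nets 37 − 6 = 31; no inspection nets 30. low-mileage prefers the inspection.
high-mileage: the inspection nets 37 − 17 = 20; no inspection nets 30. high-mileage prefers no inspection.
Neither type deviates, so the separating profile is an equilibrium.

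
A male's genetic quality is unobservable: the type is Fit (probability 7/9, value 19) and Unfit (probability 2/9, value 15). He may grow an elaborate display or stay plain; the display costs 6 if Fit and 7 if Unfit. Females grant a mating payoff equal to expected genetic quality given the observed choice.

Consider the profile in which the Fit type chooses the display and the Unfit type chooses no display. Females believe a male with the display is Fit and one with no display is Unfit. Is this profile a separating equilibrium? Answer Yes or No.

Under these beliefs, the display earns mating payoff 19 and no display earns mating payoff 15.
Fit: the display nets 19 − 6 = 13; no display nets 15. Fit would deviate to no display.
Unfit: the display nets 19 − 7 = 12; no display nets 15. Unfit prefers no display.
Fit has a profitable deviation, so the profile is not an equilibrium.

No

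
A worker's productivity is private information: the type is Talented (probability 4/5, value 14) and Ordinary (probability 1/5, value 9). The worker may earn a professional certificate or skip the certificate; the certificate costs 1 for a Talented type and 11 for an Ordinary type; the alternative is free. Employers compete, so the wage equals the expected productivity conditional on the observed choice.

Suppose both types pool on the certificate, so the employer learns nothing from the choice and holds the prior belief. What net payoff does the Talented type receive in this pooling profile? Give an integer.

12

Pooled wage = 4/5·14 + 1/5·9 = 13.
Talented pays cost 1 for the certificate, so net payoff = 13 − 1 = 12.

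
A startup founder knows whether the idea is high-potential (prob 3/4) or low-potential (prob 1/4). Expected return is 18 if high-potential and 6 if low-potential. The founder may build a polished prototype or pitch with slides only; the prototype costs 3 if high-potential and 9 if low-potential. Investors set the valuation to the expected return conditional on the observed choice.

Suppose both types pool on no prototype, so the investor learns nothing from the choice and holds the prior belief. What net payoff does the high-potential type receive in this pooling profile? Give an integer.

Pooled valuation = 3/4·18 + 1/4·6 = 15.
high-potential pays no cost for no prototype, so net payoff = 15.

15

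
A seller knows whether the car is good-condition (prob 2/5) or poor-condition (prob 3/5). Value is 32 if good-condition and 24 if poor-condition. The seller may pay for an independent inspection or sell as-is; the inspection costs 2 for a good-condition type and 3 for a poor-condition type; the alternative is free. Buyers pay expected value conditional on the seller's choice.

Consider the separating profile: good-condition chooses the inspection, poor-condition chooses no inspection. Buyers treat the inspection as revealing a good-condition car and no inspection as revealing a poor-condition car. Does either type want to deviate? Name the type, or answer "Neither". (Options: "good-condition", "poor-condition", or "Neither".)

poor-condition

The inspection pays 32; no inspection pays 24.
good-condition: assigned the inspection, nets 32 − 2 = 30; deviating to no inspection nets 24.
poor-condition: assigned no inspection, nets 24; deviating to the inspection nets 32 − 3 = 29.
The poor-condition type gains 5 by deviating.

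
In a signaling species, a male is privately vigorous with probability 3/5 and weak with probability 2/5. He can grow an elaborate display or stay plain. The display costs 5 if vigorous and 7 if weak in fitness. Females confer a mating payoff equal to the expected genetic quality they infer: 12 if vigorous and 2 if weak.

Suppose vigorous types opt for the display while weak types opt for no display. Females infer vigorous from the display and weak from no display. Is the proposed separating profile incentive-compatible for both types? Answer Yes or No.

No

Under these beliefs, the display earns mating payoff 12 and no display earns mating payoff 2.
vigorous: the display nets 12 − 5 = 7; no display nets 2. vigorous prefers the display.
weak: the display nets 12 − 7 = 5; no display nets 2. weak would deviate to the display.
weak has a profitable deviation, so the profile is not an equilibrium.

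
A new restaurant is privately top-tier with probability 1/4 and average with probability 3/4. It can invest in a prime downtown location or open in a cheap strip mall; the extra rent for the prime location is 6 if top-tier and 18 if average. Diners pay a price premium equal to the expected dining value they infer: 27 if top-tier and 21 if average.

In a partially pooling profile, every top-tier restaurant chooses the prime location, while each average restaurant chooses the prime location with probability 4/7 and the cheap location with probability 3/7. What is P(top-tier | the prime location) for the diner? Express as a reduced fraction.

7/19

P(the prime location) = (1/4)·1 + (3/4)·(4/7) = 19/28.
By Bayes' rule, P(top-tier | the prime location) = (1/4) / (19/28) = 7/19.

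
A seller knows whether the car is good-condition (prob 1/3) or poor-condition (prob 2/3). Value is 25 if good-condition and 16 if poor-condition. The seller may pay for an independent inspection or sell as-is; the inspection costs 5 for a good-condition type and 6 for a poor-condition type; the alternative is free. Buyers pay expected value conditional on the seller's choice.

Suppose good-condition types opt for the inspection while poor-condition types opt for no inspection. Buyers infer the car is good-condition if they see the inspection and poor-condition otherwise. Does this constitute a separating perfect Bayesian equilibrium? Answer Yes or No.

No

Under these beliefs, the inspection earns price 25 and no inspection earns price 16.
good-condition: the inspection nets 25 − 5 = 20; no inspection nets 16. good-condition prefers the inspection.
poor-condition: the inspection nets 25 − 6 = 19; no inspection nets 16. poor-condition would deviate to the inspection.
poor-condition has a profitable deviation, so the profile is not an equilibrium.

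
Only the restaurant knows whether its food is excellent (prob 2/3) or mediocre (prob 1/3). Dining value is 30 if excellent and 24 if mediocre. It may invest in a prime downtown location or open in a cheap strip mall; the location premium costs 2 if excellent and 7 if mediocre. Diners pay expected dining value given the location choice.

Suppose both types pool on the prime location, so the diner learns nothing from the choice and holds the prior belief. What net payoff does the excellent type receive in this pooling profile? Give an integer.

26

Pooled price premium = 2/3·30 + 1/3·24 = 28.
excellent pays cost 2 for the prime location, so net payoff = 28 − 2 = 26.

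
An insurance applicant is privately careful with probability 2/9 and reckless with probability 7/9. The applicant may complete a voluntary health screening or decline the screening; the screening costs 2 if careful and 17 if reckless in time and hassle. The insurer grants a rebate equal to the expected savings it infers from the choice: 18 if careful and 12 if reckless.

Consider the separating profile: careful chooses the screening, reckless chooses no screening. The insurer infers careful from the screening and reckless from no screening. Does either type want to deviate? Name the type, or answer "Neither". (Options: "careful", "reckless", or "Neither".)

Neither

The screening pays 18; no screening pays 12.
careful: assigned the screening, nets 18 − 2 = 16; deviating to no screening nets 12.
reckless: assigned no screening, nets 12; deviating to the screening nets 18 − 17 = 1.
Both types strictly prefer their assigned action; no profitable deviation.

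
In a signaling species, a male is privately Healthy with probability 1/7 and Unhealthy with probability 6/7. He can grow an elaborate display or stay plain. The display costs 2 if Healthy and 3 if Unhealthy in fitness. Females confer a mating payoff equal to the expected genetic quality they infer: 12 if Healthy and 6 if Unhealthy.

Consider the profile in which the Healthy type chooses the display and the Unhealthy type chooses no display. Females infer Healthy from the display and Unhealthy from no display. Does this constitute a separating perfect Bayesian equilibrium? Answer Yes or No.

No

Under these beliefs, the display earns mating payoff 12 and no display earns mating payoff 6.
Healthy: the display nets 12 − 2 = 10; no display nets 6. Healthy prefers the display.
Unhealthy: the display nets 12 − 3 = 9; no display nets 6. Unhealthy would deviate to the display.
Unhealthy has a profitable deviation, so the profile is not an equilibrium.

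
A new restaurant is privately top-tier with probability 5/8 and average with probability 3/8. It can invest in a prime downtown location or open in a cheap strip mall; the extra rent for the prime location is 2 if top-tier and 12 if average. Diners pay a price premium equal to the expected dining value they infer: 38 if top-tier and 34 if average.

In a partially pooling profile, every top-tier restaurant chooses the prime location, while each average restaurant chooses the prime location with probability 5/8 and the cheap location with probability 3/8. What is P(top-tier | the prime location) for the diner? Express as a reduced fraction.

8/11

P(the prime location) = (5/8)·1 + (3/8)·(5/8) = 55/64.
By Bayes' rule, P(top-tier | the prime location) = (5/8) / (55/64) = 8/11.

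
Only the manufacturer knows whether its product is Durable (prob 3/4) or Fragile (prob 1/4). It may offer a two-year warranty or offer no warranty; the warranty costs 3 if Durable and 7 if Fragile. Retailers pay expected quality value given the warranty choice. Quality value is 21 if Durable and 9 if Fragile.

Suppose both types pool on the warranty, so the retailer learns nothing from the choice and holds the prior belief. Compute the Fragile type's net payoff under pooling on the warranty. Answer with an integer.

Pooled price = 3/4·21 + 1/4·9 = 18.
Fragile pays cost 7 for the warranty, so net payoff = 18 − 7 = 11.

11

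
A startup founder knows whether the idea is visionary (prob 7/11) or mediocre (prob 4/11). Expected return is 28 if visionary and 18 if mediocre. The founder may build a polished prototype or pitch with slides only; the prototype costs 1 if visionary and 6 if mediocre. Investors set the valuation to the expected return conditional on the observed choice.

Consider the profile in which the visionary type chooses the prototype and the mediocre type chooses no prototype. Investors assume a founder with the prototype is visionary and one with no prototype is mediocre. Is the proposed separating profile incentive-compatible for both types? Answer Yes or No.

No

Under these beliefs, the prototype earns valuation 28 and no prototype earns valuation 18.
visionary: the prototype nets 28 − 1 = 27; no prototype nets 18. visionary prefers the prototype.
mediocre: the prototype nets 28 − 6 = 22; no prototype nets 18. mediocre would deviate to the prototype.
mediocre has a profitable deviation, so the profile is not an equilibrium.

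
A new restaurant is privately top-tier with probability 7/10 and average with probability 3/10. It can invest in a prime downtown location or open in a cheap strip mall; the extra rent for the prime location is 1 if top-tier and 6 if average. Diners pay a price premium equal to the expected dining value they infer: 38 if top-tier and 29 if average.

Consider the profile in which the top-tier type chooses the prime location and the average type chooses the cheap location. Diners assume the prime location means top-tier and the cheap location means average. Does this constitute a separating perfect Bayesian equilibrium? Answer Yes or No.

Under these beliefs, the prime location earns price premium 38 and the cheap location earns price premium 29.
top-tier: the prime location nets 38 − 1 = 37; the cheap location nets 29. top-tier prefers the prime location.
average: the prime location nets 38 − 6 = 32; the cheap location nets 29. average would deviate to the prime location.
average has a profitable deviation, so the profile is not an equilibrium.

No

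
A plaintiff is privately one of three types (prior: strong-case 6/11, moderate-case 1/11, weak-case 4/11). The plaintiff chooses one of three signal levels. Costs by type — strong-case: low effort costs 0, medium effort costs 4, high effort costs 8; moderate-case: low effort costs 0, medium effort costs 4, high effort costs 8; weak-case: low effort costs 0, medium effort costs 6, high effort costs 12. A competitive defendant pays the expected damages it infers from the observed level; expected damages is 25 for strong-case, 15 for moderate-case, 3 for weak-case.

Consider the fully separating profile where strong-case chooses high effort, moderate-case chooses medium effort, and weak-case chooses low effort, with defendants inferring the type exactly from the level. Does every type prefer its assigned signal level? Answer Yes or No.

Separating settlements: high effort → 25, medium effort → 15, low effort → 3.
strong-case (assigned high effort): low effort: 3 − 0 = 3; medium effort: 15 − 4 = 11; high effort: 25 − 8 = 17. strong-case stays.
moderate-case (assigned medium effort): low effort: 3 − 0 = 3; medium effort: 15 − 4 = 11; high effort: 25 − 8 = 17. moderate-case prefers high effort.
weak-case (assigned low effort): low effort: 3 − 0 = 3; medium effort: 15 − 6 = 9; high effort: 25 − 12 = 13. weak-case prefers high effort.
At least one type deviates; the separating profile fails.

No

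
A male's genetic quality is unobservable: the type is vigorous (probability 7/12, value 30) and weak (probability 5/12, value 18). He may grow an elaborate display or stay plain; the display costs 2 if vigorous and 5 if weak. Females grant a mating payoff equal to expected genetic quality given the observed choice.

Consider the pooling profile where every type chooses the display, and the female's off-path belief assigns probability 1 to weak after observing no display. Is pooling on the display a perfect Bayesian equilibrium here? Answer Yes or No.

On path, the female holds the prior and pays 7/12·30 + 5/12·18 = 25. Off path (no display), believing weak, it pays 18.
vigorous: the display nets 25 − 2 = 23; no display nets 18. vigorous stays.
weak: the display nets 25 − 5 = 20; no display nets 18. weak stays.
No type deviates, so pooling is sustained.

Yes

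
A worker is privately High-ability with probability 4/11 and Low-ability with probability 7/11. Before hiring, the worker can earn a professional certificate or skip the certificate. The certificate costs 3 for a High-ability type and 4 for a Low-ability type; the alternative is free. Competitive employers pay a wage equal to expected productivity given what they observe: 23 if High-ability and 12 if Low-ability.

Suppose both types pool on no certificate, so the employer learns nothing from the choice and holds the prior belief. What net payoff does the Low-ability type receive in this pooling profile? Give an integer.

Pooled wage = 4/11·23 + 7/11·12 = 16.
Low-ability pays no cost for no certificate, so net payoff = 16.

16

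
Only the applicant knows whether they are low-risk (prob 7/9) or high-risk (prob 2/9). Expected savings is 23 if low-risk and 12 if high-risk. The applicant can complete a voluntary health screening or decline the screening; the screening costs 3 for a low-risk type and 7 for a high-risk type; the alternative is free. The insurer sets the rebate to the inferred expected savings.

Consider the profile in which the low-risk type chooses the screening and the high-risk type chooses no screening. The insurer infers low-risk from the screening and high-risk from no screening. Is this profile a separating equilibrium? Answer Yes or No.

Under these beliefs, the screening earns rebate 23 and no screening earns rebate 12.
low-risk: the screening nets 23 − 3 = 20; no screening nets 12. low-risk prefers the screening.
high-risk: the screening nets 23 − 7 = 16; no screening nets 12. high-risk would deviate to the screening.
high-risk has a profitable deviation, so the profile is not an equilibrium.

No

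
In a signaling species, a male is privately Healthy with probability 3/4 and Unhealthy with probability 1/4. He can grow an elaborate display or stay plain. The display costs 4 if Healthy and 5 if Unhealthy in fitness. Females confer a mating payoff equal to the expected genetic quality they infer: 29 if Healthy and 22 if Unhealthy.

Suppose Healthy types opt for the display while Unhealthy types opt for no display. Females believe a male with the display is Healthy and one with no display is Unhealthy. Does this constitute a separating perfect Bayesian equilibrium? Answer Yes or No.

No

Under these beliefs, the display earns mating payoff 29 and no display earns mating payoff 22.
Healthy: the display nets 29 − 4 = 25; no display nets 22. Healthy prefers the display.
Unhealthy: the display nets 29 − 5 = 24; no display nets 22. Unhealthy would deviate to the display.
Unhealthy has a profitable deviation, so the profile is not an equilibrium.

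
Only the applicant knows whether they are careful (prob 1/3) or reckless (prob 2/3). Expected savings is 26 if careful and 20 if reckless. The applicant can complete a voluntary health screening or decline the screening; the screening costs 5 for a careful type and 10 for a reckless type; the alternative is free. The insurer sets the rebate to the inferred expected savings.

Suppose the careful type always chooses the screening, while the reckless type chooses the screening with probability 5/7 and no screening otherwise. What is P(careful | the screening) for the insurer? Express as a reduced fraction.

P(the screening) = (1/3)·1 + (2/3)·(5/7) = 17/21.
By Bayes' rule, P(careful | the screening) = (1/3) / (17/21) = 7/17.

7/17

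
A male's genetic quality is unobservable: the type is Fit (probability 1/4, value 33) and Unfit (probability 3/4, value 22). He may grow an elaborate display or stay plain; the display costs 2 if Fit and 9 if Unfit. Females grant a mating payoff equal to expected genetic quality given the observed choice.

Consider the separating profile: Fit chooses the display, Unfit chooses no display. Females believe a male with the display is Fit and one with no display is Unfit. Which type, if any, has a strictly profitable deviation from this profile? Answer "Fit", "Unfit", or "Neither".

The display pays 33; no display pays 22.
Fit: assigned the display, nets 33 − 2 = 31; deviating to no display nets 22.
Unfit: assigned no display, nets 22; deviating to the display nets 33 − 9 = 24.
The Unfit type gains 2 by deviating.

Unfit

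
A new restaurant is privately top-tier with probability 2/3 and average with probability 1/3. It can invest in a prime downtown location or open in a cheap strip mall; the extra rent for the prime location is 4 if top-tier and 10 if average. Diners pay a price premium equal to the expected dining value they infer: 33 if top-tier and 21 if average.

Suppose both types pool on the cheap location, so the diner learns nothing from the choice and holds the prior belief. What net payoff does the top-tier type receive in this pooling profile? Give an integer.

29

Pooled price premium = 2/3·33 + 1/3·21 = 29.
top-tier pays no cost for the cheap location, so net payoff = 29.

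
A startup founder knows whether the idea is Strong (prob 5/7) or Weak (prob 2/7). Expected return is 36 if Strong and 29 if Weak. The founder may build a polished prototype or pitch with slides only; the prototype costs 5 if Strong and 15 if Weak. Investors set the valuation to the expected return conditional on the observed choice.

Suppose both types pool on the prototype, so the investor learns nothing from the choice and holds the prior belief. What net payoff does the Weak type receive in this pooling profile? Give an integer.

Pooled valuation = 5/7·36 + 2/7·29 = 34.
Weak pays cost 15 for the prototype, so net payoff = 34 − 15 = 19.

19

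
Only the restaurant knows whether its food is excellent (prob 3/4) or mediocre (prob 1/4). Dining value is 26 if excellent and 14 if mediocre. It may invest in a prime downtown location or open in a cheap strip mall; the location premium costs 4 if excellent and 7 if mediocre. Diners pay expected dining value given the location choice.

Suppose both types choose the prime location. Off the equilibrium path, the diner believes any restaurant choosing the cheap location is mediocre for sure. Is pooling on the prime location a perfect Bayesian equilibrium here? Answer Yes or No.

Yes

On path, the diner holds the prior and pays 3/4·26 + 1/4·14 = 23. Off path (the cheap location), believing mediocre, it pays 14.
excellent: the prime location nets 23 − 4 = 19; the cheap location nets 14. excellent stays.
mediocre: the prime location nets 23 − 7 = 16; the cheap location nets 14. mediocre stays.
No type deviates, so pooling is sustained.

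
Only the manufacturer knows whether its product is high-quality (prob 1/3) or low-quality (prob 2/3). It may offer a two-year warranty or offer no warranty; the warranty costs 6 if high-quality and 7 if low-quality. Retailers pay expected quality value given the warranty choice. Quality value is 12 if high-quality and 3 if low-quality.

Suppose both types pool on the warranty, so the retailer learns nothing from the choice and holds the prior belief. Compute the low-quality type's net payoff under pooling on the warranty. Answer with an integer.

-1

Pooled price = 1/3·12 + 2/3·3 = 6.
low-quality pays cost 7 for the warranty, so net payoff = 6 − 7 = -1.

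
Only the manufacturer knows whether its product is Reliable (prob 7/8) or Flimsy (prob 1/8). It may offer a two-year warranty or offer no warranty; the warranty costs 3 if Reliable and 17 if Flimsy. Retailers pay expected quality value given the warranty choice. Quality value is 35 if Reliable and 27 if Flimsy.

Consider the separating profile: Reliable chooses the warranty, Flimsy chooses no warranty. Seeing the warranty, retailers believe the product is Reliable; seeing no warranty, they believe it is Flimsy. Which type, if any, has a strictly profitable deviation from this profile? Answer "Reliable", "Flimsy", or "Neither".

The warranty pays 35; no warranty pays 27.
Reliable: assigned the warranty, nets 35 − 3 = 32; deviating to no warranty nets 27.
Flimsy: assigned no warranty, nets 27; deviating to the warranty nets 35 − 17 = 18.
Both types strictly prefer their assigned action; no profitable deviation.

Neither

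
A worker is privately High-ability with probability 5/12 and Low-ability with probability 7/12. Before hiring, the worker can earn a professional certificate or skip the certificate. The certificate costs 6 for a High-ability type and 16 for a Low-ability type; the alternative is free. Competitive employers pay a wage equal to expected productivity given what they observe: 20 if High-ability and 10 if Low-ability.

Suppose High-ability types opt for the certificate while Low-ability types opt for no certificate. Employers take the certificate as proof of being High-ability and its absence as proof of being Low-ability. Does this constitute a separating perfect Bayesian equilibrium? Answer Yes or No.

Yes

Under these beliefs, the certificate earns wage 20 and no certificate earns wage 10.
High-ability: the certificate nets 20 − 6 = 14; no certificate nets 10. High-ability prefers the certificate.
Low-ability: the certificate nets 20 − 16 = 4; no certificate nets 10. Low-ability prefers no certificate.
Neither type deviates, so the separating profile is an equilibrium.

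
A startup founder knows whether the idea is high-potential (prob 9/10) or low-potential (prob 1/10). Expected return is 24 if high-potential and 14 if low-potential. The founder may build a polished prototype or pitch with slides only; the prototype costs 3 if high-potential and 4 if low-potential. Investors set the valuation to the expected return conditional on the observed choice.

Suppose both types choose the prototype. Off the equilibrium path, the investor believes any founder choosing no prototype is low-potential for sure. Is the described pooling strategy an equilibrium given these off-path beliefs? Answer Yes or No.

On path, the investor holds the prior and pays 9/10·24 + 1/10·14 = 23. Off path (no prototype), believing low-potential, it pays 14.
high-potential: the prototype nets 23 − 3 = 20; no prototype nets 14. high-potential stays.
low-potential: the prototype nets 23 − 4 = 19; no prototype nets 14. low-potential stays.
No type deviates, so pooling is sustained.

Yes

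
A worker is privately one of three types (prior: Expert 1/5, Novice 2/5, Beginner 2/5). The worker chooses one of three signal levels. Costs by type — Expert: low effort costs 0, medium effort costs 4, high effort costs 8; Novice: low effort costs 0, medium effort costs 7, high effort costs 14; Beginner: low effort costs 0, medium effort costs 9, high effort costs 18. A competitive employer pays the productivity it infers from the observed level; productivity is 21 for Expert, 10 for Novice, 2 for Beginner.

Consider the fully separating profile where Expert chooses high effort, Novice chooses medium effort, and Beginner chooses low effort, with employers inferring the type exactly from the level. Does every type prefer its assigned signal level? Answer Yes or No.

Separating wages: high effort → 21, medium effort → 10, low effort → 2.
Expert (assigned high effort): low effort: 2 − 0 = 2; medium effort: 10 − 4 = 6; high effort: 21 − 8 = 13. Expert stays.
Novice (assigned medium effort): low effort: 2 − 0 = 2; medium effort: 10 − 7 = 3; high effort: 21 − 14 = 7. Novice prefers high effort.
Beginner (assigned low effort): low effort: 2 − 0 = 2; medium effort: 10 − 9 = 1; high effort: 21 − 18 = 3. Beginner prefers high effort.
At least one type deviates; the separating profile fails.

No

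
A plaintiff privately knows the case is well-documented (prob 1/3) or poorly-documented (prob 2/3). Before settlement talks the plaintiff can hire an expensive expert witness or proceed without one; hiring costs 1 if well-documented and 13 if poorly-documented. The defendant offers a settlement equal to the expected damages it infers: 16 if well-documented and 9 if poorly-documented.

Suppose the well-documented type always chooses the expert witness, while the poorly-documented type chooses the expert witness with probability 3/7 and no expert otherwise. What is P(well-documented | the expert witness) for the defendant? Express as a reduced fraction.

7/13

P(the expert witness) = (1/3)·1 + (2/3)·(3/7) = 13/21.
By Bayes' rule, P(well-documented | the expert witness) = (1/3) / (13/21) = 7/13.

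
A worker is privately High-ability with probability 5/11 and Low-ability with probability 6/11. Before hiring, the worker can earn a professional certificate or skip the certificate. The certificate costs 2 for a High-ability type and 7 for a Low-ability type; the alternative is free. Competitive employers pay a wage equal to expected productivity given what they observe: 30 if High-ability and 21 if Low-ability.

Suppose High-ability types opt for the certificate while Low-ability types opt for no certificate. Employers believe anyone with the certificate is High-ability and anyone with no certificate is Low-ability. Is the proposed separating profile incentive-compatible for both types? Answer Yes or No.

Under these beliefs, the certificate earns wage 30 and no certificate earns wage 21.
High-ability: the certificate nets 30 − 2 = 28; no certificate nets 21. High-ability prefers the certificate.
Low-ability: the certificate nets 30 − 7 = 23; no certificate nets 21. Low-ability would deviate to the certificate.
Low-ability has a profitable deviation, so the profile is not an equilibrium.

No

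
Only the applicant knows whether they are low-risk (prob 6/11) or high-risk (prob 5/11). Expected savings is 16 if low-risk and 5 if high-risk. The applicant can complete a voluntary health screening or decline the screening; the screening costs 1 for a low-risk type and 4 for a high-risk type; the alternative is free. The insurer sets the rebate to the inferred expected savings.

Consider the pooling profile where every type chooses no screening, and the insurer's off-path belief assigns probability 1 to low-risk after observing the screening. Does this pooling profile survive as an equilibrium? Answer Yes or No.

No

On path, the insurer holds the prior and pays 6/11·16 + 5/11·5 = 11. Off path (the screening), believing low-risk, it pays 16.
low-risk: no screening nets 11; the screening nets 16 − 1 = 15. low-risk would deviate.
high-risk: no screening nets 11; the screening nets 16 − 4 = 12. high-risk would deviate.
A type deviates, so pooling fails.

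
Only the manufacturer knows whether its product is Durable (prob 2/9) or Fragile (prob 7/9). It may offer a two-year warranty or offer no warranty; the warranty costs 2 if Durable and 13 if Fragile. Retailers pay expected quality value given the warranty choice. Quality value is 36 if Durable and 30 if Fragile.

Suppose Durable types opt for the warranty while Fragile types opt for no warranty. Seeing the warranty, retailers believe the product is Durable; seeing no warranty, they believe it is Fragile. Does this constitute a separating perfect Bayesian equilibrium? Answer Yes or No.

Under these beliefs, the warranty earns price 36 and no warranty earns price 30.
Durable: the warranty nets 36 − 2 = 34; no warranty nets 30. Durable prefers the warranty.
Fragile: the warranty nets 36 − 13 = 23; no warranty nets 30. Fragile prefers no warranty.
Neither type deviates, so the separating profile is an equilibrium.

Yes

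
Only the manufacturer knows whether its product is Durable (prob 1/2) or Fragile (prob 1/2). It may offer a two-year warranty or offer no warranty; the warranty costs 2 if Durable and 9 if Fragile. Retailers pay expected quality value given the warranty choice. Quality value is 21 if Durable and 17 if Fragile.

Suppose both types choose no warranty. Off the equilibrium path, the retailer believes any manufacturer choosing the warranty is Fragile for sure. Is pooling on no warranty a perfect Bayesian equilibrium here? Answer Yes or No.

Yes

On path, the retailer holds the prior and pays 1/2·21 + 1/2·17 = 19. Off path (the warranty), believing Fragile, it pays 17.
Durable: no warranty nets 19; the warranty nets 17 − 2 = 15. Durable stays.
Fragile: no warranty nets 19; the warranty nets 17 − 9 = 8. Fragile stays.
No type deviates, so pooling is sustained.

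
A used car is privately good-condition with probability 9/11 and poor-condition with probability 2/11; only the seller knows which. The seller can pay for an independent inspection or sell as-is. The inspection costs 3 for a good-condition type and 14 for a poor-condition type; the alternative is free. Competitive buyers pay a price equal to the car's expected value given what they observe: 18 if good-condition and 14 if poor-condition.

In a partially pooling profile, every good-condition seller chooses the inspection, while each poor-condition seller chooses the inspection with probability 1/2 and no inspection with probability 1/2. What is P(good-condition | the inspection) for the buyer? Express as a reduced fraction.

9/10

P(the inspection) = (9/11)·1 + (2/11)·(1/2) = 10/11.
By Bayes' rule, P(good-condition | the inspection) = (9/11) / (10/11) = 9/10.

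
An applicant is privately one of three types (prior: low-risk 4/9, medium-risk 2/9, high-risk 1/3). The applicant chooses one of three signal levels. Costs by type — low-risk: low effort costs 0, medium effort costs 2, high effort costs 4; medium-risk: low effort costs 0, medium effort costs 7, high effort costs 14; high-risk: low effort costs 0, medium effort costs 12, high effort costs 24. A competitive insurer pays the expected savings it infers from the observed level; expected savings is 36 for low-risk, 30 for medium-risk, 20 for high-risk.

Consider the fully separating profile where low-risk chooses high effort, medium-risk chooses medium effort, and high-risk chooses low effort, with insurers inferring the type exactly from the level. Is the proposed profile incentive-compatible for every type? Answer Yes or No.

Separating rebates: high effort → 36, medium effort → 30, low effort → 20.
low-risk (assigned high effort): low effort: 20 − 0 = 20; medium effort: 30 − 2 = 28; high effort: 36 − 4 = 32. low-risk stays.
medium-risk (assigned medium effort): low effort: 20 − 0 = 20; medium effort: 30 − 7 = 23; high effort: 36 − 14 = 22. medium-risk stays.
high-risk (assigned low effort): low effort: 20 − 0 = 20; medium effort: 30 − 12 = 18; high effort: 36 − 24 = 12. high-risk stays.
Every type prefers its assigned level; separation holds.

Yes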